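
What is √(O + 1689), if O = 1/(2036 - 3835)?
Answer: √5466279490/1799 ≈ 41.097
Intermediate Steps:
O = -1/1799 (O = 1/(-1799) = -1/1799 ≈ -0.00055586)
√(O + 1689) = √(-1/1799 + 1689) = √(3038510/1799) = √5466279490/1799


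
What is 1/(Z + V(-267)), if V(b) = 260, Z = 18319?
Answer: 1/18579 ≈ 5.3824e-5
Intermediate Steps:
1/(Z + V(-267)) = 1/(18319 + 260) = 1/18579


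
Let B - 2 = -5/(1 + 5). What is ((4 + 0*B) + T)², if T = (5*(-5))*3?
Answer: 5041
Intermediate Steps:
B = 7/6 (B = 2 - 5/(1 + 5) = 2 - 5/6 = 2 - 5*⅙ = 2 - ⅚ = 7/6 ≈ 1.1667)
T = -75 (T = -25*3 = -75)
((4 + 0*B) + T)² = ((4 + 0*(7/6)) - 75)² = ((4 + 0) - 75)² = (4 - 75)² = (-71)² = 5041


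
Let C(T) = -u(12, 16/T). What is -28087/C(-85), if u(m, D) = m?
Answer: 28087/12 ≈ 2340.6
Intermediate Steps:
C(T) = -12 (C(T) = -1*12 = -12)
-28087/C(-85) = -28087/(-12) = -28087*(-1/12) = 28087/12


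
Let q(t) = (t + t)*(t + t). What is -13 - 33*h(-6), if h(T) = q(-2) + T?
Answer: -343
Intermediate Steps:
q(t) = 4*t² (q(t) = (2*t)*(2*t) = 4*t²)
h(T) = 16 + T (h(T) = 4*(-2)² + T = 4*4 + T = 16 + T)
-13 - 33*h(-6) = -13 - 33*(16 - 6) = -13 - 33*10 = -13 - 330 = -343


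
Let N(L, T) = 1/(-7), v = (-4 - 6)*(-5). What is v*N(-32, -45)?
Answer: -50/7 ≈ -7.1429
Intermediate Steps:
v = 50 (v = -10*(-5) = 50)
N(L, T) = -⅐
v*N(-32, -45) = 50*(-⅐) = -50/7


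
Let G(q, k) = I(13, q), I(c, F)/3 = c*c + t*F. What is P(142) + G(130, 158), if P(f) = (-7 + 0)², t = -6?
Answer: -1784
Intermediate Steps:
P(f) = 49 (P(f) = (-7)² = 49)
I(c, F) = -18*F + 3*c² (I(c, F) = 3*(c*c - 6*F) = 3*(c² - 6*F) = -18*F + 3*c²)
G(q, k) = 507 - 18*q (G(q, k) = -18*q + 3*13² = -18*q + 3*169 = -18*q + 507 = 507 - 18*q)
P(142) + G(130, 158) = 49 + (507 - 18*130) = 49 + (507 - 2340) = 49 - 1833 = -1784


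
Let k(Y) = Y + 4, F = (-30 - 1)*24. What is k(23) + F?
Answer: -717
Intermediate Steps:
F = -744 (F = -31*24 = -744)
k(Y) = 4 + Y
k(23) + F = (4 + 23) - 744 = 27 - 744 = -717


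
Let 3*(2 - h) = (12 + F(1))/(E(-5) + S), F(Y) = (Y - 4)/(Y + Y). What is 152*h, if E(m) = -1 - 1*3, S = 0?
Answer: 437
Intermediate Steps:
F(Y) = (-4 + Y)/(2*Y) (F(Y) = (-4 + Y)/((2*Y)) = (-4 + Y)*(1/(2*Y)) = (-4 + Y)/(2*Y))
E(m) = -4 (E(m) = -1 - 3 = -4)
h = 23/8 (h = 2 - (12 + (½)*(-4 + 1)/1)/(3*(-4 + 0)) = 2 - (12 + (½)*1*(-3))/(3*(-4)) = 2 - (12 - 3/2)*(-1)/(3*4) = 2 - 7*(-1)/(2*4) = 2 - ⅓*(-21/8) = 2 + 7/8 = 23/8 ≈ 2.8750)
152*h = 152*(23/8) = 437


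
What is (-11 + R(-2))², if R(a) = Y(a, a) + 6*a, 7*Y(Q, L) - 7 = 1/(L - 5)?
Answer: 1164241/2401 ≈ 484.90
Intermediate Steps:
Y(Q, L) = 1 + 1/(7*(-5 + L)) (Y(Q, L) = 1 + 1/(7*(L - 5)) = 1 + 1/(7*(-5 + L)))
R(a) = 6*a + (-34/7 + a)/(-5 + a) (R(a) = (-34/7 + a)/(-5 + a) + 6*a = 6*a + (-34/7 + a)/(-5 + a))
(-11 + R(-2))² = (-11 + (-34 - 203*(-2) + 42*(-2)²)/(7*(-5 - 2)))² = (-11 + (⅐)*(-34 + 406 + 42*4)/(-7))² = (-11 + (⅐)*(-⅐)*(-34 + 406 + 168))² = (-11 + (⅐)*(-⅐)*540)² = (-11 - 540/49)² = (-1079/49)² = 1164241/2401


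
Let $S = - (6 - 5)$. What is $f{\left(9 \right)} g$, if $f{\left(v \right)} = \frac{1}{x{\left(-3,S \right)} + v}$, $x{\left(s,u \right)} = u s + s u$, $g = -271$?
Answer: $- \frac{271}{15} \approx -18.067$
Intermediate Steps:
$S = -1$ ($S = \left(-1\right) 1 = -1$)
$x{\left(s,u \right)} = 2 s u$ ($x{\left(s,u \right)} = s u + s u = 2 s u$)
$f{\left(v \right)} = \frac{1}{6 + v}$ ($f{\left(v \right)} = \frac{1}{2 \left(-3\right) \left(-1\right) + v} = \frac{1}{6 + v}$)
$f{\left(9 \right)} g = \frac{1}{6 + 9} \left(-271\right) = \frac{1}{15} \left(-271\right) = - \frac{271}{15}$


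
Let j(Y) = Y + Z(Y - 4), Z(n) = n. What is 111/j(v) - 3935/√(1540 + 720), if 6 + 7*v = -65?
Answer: -777/170 - 787*√565/226 ≈ -87.344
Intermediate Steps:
v = -71/7 (v = -6/7 + (⅐)*(-65) = -6/7 - 65/7 = -71/7 ≈ -10.143)
j(Y) = -4 + 2*Y (j(Y) = Y + (Y - 4) = Y + (-4 + Y) = -4 + 2*Y)
111/j(v) - 3935/√(1540 + 720) = 111/(-4 + 2*(-71/7)) - 3935/√(1540 + 720) = 111/(-4 - 142/7) - 3935*√565/1130 = 111/(-170/7) - 3935*√565/1130 = 111*(-7/170) - 787*√565/226 = -777/170 - 787*√565/226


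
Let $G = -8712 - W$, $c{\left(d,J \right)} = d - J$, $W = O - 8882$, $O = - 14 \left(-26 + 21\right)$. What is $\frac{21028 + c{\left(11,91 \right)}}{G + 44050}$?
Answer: $\frac{10474}{22075} \approx 0.47447$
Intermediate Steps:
$O = 70$ ($O = \left(-14\right) \left(-5\right) = 70$)
$W = -8812$ ($W = 70 - 8882 = -8812$)
$G = 100$ ($G = -8712 - -8812 = -8712 + 8812 = 100$)
$\frac{21028 + c{\left(11,91 \right)}}{G + 44050} = \frac{21028 + \left(11 - 91\right)}{100 + 44050} = \frac{21028 + \left(11 - 91\right)}{44150} = \left(21028 - 80\right) \frac{1}{44150} = 20948 \cdot \frac{1}{44150} = \frac{10474}{22075}$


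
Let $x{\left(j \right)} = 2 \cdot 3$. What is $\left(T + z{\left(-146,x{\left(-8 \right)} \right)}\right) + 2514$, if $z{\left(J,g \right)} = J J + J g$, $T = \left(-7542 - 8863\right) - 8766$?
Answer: $-2217$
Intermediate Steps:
$x{\left(j \right)} = 6$
$T = -25171$ ($T = -16405 - 8766 = -25171$)
$z{\left(J,g \right)} = J^{2} + J g$
$\left(T + z{\left(-146,x{\left(-8 \right)} \right)}\right) + 2514 = \left(-25171 - 146 \left(-146 + 6\right)\right) + 2514 = \left(-25171 - -20440\right) + 2514 = \left(-25171 + 20440\right) + 2514 = -4731 + 2514 = -2217$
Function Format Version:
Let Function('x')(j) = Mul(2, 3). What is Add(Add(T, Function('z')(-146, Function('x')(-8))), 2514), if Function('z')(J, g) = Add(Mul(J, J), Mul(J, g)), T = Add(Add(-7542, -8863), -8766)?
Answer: -2217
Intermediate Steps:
Function('x')(j) = 6
T = -25171 (T = Add(-16405, -8766) = -25171)
Function('z')(J, g) = Add(Pow(J, 2), Mul(J, g))
Add(Add(T, Function('z')(-146, Function('x')(-8))), 2514) = Add(Add(-25171, Mul(-146, Add(-146, 6))), 2514) = Add(Add(-25171, Mul(-146, -140)), 2514) = Add(Add(-25171, 20440), 2514) = Add(-4731, 2514) = -2217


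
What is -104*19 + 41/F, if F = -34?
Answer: -67225/34 ≈ -1977.2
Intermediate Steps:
-104*19 + 41/F = -104*19 + 41/(-34) = -1976 + 41*(-1/34) = -1976 - 41/34 = -67225/34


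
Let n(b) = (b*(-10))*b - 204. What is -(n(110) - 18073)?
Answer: 139277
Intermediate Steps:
n(b) = -204 - 10*b² (n(b) = (-10*b)*b - 204 = -10*b² - 204 = -204 - 10*b²)
-(n(110) - 18073) = -((-204 - 10*110²) - 18073) = -((-204 - 10*12100) - 18073) = -((-204 - 121000) - 18073) = -(-121204 - 18073) = -1*(-139277) = 139277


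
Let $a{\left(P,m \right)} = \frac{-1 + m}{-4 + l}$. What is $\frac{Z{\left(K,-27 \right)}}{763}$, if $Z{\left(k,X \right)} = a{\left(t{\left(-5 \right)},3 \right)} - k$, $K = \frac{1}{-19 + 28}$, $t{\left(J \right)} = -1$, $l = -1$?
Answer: $- \frac{23}{34335} \approx -0.00066987$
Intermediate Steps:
$a{\left(P,m \right)} = \frac{1}{5} - \frac{m}{5}$ ($a{\left(P,m \right)} = \frac{-1 + m}{-4 - 1} = \frac{-1 + m}{-5} = \left(-1 + m\right) \left(- \frac{1}{5}\right) = \frac{1}{5} - \frac{m}{5}$)
$K = \frac{1}{9} \approx 0.11111$
$Z{\left(k,X \right)} = - \frac{2}{5} - k$ ($Z{\left(k,X \right)} = \left(\frac{1}{5} - \frac{3}{5}\right) - k = - \frac{2}{5} - k$)
$\frac{Z{\left(K,-27 \right)}}{763} = \frac{- \frac{2}{5} - \frac{1}{9}}{763} = \left(- \frac{2}{5} - \frac{1}{9}\right) \frac{1}{763} = \left(- \frac{23}{45}\right) \frac{1}{763} = - \frac{23}{34335}$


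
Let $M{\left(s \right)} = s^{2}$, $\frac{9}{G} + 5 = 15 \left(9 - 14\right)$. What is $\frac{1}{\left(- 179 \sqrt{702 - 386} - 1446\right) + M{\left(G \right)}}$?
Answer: $\frac{59227641600}{329075777606239} - \frac{14663680000 \sqrt{79}}{329075777606239} \approx -0.00021608$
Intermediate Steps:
$G = - \frac{9}{80}$ ($G = \frac{9}{-5 + 15 \left(9 - 14\right)} = \frac{9}{-5 + 15 \left(-5\right)} = \frac{9}{-5 - 75} = \frac{9}{-80} = 9 \left(- \frac{1}{80}\right) = - \frac{9}{80} \approx -0.1125$)
$\frac{1}{\left(- 179 \sqrt{702 - 386} - 1446\right) + M{\left(G \right)}} = \frac{1}{\left(- 179 \sqrt{702 - 386} - 1446\right) + \left(- \frac{9}{80}\right)^{2}} = \frac{1}{\left(- 179 \sqrt{316} - 1446\right) + \frac{81}{6400}} = \frac{1}{\left(- 179 \cdot 2 \sqrt{79} - 1446\right) + \frac{81}{6400}} = \frac{1}{\left(- 358 \sqrt{79} - 1446\right) + \frac{81}{6400}} = \frac{1}{\left(-1446 - 358 \sqrt{79}\right) + \frac{81}{6400}} = \frac{1}{- \frac{9254319}{6400} - 358 \sqrt{79}}$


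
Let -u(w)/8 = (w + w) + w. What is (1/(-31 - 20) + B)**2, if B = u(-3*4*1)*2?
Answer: 862890625/2601 ≈ 3.3175e+5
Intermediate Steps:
u(w) = -24*w (u(w) = -8*((w + w) + w) = -8*(2*w + w) = -24*w)
B = 576 (B = -24*(-3*4)*2 = -(-288)*2 = -24*(-12)*2 = 288*2 = 576)
(1/(-31 - 20) + B)**2 = (1/(-31 - 20) + 576)**2 = (1/(-51) + 576)**2 = (-1/51 + 576)**2 = (29375/51)**2 = 862890625/2601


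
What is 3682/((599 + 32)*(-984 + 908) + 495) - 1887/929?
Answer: -92979485/44091269 ≈ -2.1088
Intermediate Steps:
3682/((599 + 32)*(-984 + 908) + 495) - 1887/929 = 3682/(631*(-76) + 495) - 1887*1/929 = 3682/(-47956 + 495) - 1887/929 = 3682/(-47461) - 1887/929 = 3682*(-1/47461) - 1887/929 = -3682/47461 - 1887/929 = -92979485/44091269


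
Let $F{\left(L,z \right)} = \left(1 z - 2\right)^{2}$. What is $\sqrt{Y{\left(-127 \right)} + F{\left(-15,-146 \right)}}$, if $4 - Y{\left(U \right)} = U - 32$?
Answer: $\sqrt{22067} \approx 148.55$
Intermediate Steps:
$Y{\left(U \right)} = 36 - U$ ($Y{\left(U \right)} = 4 - \left(U - 32\right) = 4 - \left(-32 + U\right) = 36 - U$)
$F{\left(L,z \right)} = \left(-2 + z\right)^{2}$ ($F{\left(L,z \right)} = \left(z - 2\right)^{2} = \left(-2 + z\right)^{2}$)
$\sqrt{Y{\left(-127 \right)} + F{\left(-15,-146 \right)}} = \sqrt{\left(36 - -127\right) + \left(-2 - 146\right)^{2}} = \sqrt{\left(36 + 127\right) + \left(-148\right)^{2}} = \sqrt{163 + 21904} = \sqrt{22067}$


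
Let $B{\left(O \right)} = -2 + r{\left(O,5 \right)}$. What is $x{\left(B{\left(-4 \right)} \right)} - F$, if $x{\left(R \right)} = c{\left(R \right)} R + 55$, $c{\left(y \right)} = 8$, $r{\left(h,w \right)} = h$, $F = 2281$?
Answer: $-2274$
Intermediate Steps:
$B{\left(O \right)} = -2 + O$
$x{\left(R \right)} = 55 + 8 R$ ($x{\left(R \right)} = 8 R + 55 = 55 + 8 R$)
$x{\left(B{\left(-4 \right)} \right)} - F = \left(55 + 8 \left(-2 - 4\right)\right) - 2281 = \left(55 + 8 \left(-6\right)\right) - 2281 = \left(55 - 48\right) - 2281 = 7 - 2281 = -2274$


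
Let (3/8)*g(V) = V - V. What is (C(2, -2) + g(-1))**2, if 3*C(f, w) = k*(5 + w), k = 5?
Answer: 25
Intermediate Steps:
C(f, w) = 25/3 + 5*w/3 (C(f, w) = (5*(5 + w))/3 = (25 + 5*w)/3 = 25/3 + 5*w/3)
g(V) = 0 (g(V) = 8*(V - V)/3 = (8/3)*0 = 0)
(C(2, -2) + g(-1))**2 = ((25/3 + (5/3)*(-2)) + 0)**2 = ((25/3 - 10/3) + 0)**2 = (5 + 0)**2 = 5**2 = 25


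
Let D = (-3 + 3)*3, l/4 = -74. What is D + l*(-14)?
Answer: 4144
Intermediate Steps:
l = -296 (l = 4*(-74) = -296)
D = 0 (D = 0*3 = 0)
D + l*(-14) = 0 - 296*(-14) = 0 + 4144 = 4144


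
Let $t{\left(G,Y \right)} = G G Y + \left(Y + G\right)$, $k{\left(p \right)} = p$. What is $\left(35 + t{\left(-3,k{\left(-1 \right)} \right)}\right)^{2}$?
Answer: $484$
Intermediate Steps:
$t{\left(G,Y \right)} = G + Y + Y G^{2}$ ($t{\left(G,Y \right)} = G^{2} Y + \left(G + Y\right) = Y G^{2} + \left(G + Y\right) = G + Y + Y G^{2}$)
$\left(35 + t{\left(-3,k{\left(-1 \right)} \right)}\right)^{2} = \left(35 - 13\right)^{2} = 22^{2} = 484$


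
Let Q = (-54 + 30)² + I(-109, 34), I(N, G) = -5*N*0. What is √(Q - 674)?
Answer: 7*I*√2 ≈ 9.8995*I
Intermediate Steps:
I(N, G) = 0
Q = 576 (Q = (-54 + 30)² + 0 = (-24)² + 0 = 576 + 0 = 576)
√(Q - 674) = √(576 - 674) = √(-98) = 7*I*√2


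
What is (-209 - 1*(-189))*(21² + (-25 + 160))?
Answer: -11520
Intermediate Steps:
(-209 - 1*(-189))*(21² + (-25 + 160)) = (-209 + 189)*(441 + 135) = -20*576 = -11520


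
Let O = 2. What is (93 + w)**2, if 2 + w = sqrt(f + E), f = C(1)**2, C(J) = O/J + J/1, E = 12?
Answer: (91 + sqrt(21))**2 ≈ 9136.0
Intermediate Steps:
C(J) = J + 2/J (C(J) = 2/J + J/1 = 2/J + J*1 = 2/J + J = J + 2/J)
f = 9 (f = (1 + 2/1)**2 = (1 + 2*1)**2 = (1 + 2)**2 = 3**2 = 9)
w = -2 + sqrt(21) (w = -2 + sqrt(9 + 12) = -2 + sqrt(21) ≈ 2.5826)
(93 + w)**2 = (93 + (-2 + sqrt(21)))**2 = (91 + sqrt(21))**2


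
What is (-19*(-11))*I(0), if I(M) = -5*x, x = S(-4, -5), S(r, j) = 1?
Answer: -1045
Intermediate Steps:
x = 1
I(M) = -5 (I(M) = -5*1 = -5)
(-19*(-11))*I(0) = -19*(-11)*(-5) = 209*(-5) = -1045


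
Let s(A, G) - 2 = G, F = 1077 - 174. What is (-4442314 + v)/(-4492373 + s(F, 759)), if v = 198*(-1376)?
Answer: 2357381/2245806 ≈ 1.0497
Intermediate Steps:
v = -272448
F = 903
s(A, G) = 2 + G
(-4442314 + v)/(-4492373 + s(F, 759)) = (-4442314 - 272448)/(-4492373 + (2 + 759)) = -4714762/(-4492373 + 761) = -4714762/(-4491612) = -4714762*(-1/4491612) = 2357381/2245806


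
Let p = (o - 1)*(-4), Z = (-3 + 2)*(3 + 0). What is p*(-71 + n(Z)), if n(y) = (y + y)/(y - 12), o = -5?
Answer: -8472/5 ≈ -1694.4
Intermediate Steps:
Z = -3 (Z = -1*3 = -3)
p = 24 (p = (-5 - 1)*(-4) = -6*(-4) = 24)
n(y) = 2*y/(-12 + y) (n(y) = (2*y)/(-12 + y) = 2*y/(-12 + y))
p*(-71 + n(Z)) = 24*(-71 + 2*(-3)/(-12 - 3)) = 24*(-71 + 2*(-3)/(-15)) = 24*(-71 + 2*(-3)*(-1/15)) = 24*(-71 + 2/5) = 24*(-353/5) = -8472/5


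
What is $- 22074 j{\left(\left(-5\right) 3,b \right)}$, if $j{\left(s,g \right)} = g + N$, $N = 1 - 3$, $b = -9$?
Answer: $242814$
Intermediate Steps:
$N = -2$ ($N = 1 - 3 = -2$)
$j{\left(s,g \right)} = -2 + g$ ($j{\left(s,g \right)} = g - 2 = -2 + g$)
$- 22074 j{\left(\left(-5\right) 3,b \right)} = - 22074 \left(-2 - 9\right) = \left(-22074\right) \left(-11\right) = 242814$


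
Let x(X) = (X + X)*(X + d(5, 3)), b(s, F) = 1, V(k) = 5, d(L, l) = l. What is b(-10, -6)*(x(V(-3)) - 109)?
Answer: -29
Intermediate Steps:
x(X) = 2*X*(3 + X) (x(X) = (X + X)*(X + 3) = (2*X)*(3 + X) = 2*X*(3 + X))
b(-10, -6)*(x(V(-3)) - 109) = 1*(2*5*(3 + 5) - 109) = 1*(2*5*8 - 109) = 1*(80 - 109) = 1*(-29) = -29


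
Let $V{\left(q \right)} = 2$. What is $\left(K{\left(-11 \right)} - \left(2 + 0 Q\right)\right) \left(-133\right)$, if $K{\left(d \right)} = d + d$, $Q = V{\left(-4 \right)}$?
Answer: $3192$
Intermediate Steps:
$Q = 2$
$K{\left(d \right)} = 2 d$
$\left(K{\left(-11 \right)} - \left(2 + 0 Q\right)\right) \left(-133\right) = \left(2 \left(-11\right) + \left(-2 + 0 \cdot 2\right)\right) \left(-133\right) = \left(-22 + \left(-2 + 0\right)\right) \left(-133\right) = \left(-22 - 2\right) \left(-133\right) = \left(-24\right) \left(-133\right) = 3192$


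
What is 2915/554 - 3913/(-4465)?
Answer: 15183277/2473610 ≈ 6.1381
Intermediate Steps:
2915/554 - 3913/(-4465) = 2915*(1/554) - 3913*(-1/4465) = 2915/554 + 3913/4465 = 15183277/2473610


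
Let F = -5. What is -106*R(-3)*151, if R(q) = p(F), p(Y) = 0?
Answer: 0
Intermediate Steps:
R(q) = 0
-106*R(-3)*151 = -106*0*151 = 0*151 = 0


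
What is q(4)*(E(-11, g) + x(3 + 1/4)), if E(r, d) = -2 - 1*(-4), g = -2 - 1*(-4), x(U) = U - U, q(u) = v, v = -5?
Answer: -10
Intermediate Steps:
q(u) = -5
x(U) = 0
g = 2 (g = -2 + 4 = 2)
E(r, d) = 2 (E(r, d) = -2 + 4 = 2)
q(4)*(E(-11, g) + x(3 + 1/4)) = -5*(2 + 0) = -5*2 = -10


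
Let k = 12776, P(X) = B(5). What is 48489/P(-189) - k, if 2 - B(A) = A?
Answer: -28939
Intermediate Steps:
B(A) = 2 - A
P(X) = -3 (P(X) = 2 - 1*5 = 2 - 5 = -3)
48489/P(-189) - k = 48489/(-3) - 1*12776 = 48489*(-⅓) - 12776 = -16163 - 12776 = -28939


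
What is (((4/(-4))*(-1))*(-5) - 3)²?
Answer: 64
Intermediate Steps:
(((4/(-4))*(-1))*(-5) - 3)² = (((4*(-¼))*(-1))*(-5) - 3)² = (-1*(-1)*(-5) - 3)² = (1*(-5) - 3)² = (-5 - 3)² = (-8)² = 64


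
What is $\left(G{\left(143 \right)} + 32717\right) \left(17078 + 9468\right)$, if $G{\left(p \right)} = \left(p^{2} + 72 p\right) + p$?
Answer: $1688458330$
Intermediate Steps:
$G{\left(p \right)} = p^{2} + 73 p$
$\left(G{\left(143 \right)} + 32717\right) \left(17078 + 9468\right) = \left(143 \left(73 + 143\right) + 32717\right) \left(17078 + 9468\right) = \left(143 \cdot 216 + 32717\right) 26546 = \left(30888 + 32717\right) 26546 = 63605 \cdot 26546 = 1688458330$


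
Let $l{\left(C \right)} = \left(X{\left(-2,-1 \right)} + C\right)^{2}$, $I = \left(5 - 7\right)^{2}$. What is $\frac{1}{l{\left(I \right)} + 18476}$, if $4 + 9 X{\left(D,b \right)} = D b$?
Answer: $\frac{81}{1497712} \approx 5.4082 \cdot 10^{-5}$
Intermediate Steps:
$I = 4$ ($I = \left(-2\right)^{2} = 4$)
$X{\left(D,b \right)} = - \frac{4}{9} + \frac{D b}{9}$
$l{\left(C \right)} = \left(- \frac{2}{9} + C\right)^{2}$ ($l{\left(C \right)} = \left(\left(- \frac{4}{9} + \frac{1}{9} \left(-2\right) \left(-1\right)\right) + C\right)^{2} = \left(\left(- \frac{4}{9} + \frac{2}{9}\right) + C\right)^{2} = \left(- \frac{2}{9} + C\right)^{2}$)
$\frac{1}{l{\left(I \right)} + 18476} = \frac{1}{\frac{\left(-2 + 9 \cdot 4\right)^{2}}{81} + 18476} = \frac{1}{\frac{\left(-2 + 36\right)^{2}}{81} + 18476} = \frac{1}{\frac{34^{2}}{81} + 18476} = \frac{1}{\frac{1}{81} \cdot 1156 + 18476} = \frac{1}{\frac{1156}{81} + 18476} = \frac{1}{\frac{1497712}{81}} = \frac{81}{1497712}$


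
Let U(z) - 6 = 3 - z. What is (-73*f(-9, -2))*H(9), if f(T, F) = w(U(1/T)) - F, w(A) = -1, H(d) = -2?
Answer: 146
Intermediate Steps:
U(z) = 9 - z (U(z) = 6 + (3 - z) = 9 - z)
f(T, F) = -1 - F
(-73*f(-9, -2))*H(9) = -73*(-1 - 1*(-2))*(-2) = -73*(-1 + 2)*(-2) = -73*1*(-2) = -73*(-2) = 146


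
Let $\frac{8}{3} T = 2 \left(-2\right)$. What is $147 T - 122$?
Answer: $- \frac{685}{2} \approx -342.5$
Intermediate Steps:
$T = - \frac{3}{2}$ ($T = \frac{3 \cdot 2 \left(-2\right)}{8} = \frac{3}{8} \left(-4\right) = - \frac{3}{2} \approx -1.5$)
$147 T - 122 = 147 \left(- \frac{3}{2}\right) - 122 = - \frac{441}{2} - 122 = - \frac{685}{2}$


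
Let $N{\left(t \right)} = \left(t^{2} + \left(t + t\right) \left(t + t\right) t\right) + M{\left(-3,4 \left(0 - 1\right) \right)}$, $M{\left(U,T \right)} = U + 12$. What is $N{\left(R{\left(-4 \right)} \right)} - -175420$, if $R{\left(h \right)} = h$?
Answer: $175189$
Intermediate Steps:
$M{\left(U,T \right)} = 12 + U$
$N{\left(t \right)} = 9 + t^{2} + 4 t^{3}$ ($N{\left(t \right)} = \left(t^{2} + \left(t + t\right) \left(t + t\right) t\right) + \left(12 - 3\right) = \left(t^{2} + 2 t 2 t t\right) + 9 = \left(t^{2} + 4 t^{2} t\right) + 9 = \left(t^{2} + 4 t^{3}\right) + 9 = 9 + t^{2} + 4 t^{3}$)
$N{\left(R{\left(-4 \right)} \right)} - -175420 = \left(9 + \left(-4\right)^{2} + 4 \left(-4\right)^{3}\right) - -175420 = \left(9 + 16 + 4 \left(-64\right)\right) + 175420 = \left(9 + 16 - 256\right) + 175420 = -231 + 175420 = 175189$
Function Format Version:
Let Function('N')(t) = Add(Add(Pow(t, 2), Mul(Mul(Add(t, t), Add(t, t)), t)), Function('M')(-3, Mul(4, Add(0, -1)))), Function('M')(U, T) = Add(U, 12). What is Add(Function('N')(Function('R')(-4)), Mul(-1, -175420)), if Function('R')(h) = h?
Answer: 175189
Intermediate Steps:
Function('M')(U, T) = Add(12, U)
Function('N')(t) = Add(9, Pow(t, 2), Mul(4, Pow(t, 3))) (Function('N')(t) = Add(Add(Pow(t, 2), Mul(Mul(Add(t, t), Add(t, t)), t)), Add(12, -3)) = Add(Add(Pow(t, 2), Mul(Mul(Mul(2, t), Mul(2, t)), t)), 9) = Add(Add(Pow(t, 2), Mul(Mul(4, Pow(t, 2)), t)), 9) = Add(Add(Pow(t, 2), Mul(4, Pow(t, 3))), 9) = Add(9, Pow(t, 2), Mul(4, Pow(t, 3))))
Add(Function('N')(Function('R')(-4)), Mul(-1, -175420)) = Add(Add(9, Pow(-4, 2), Mul(4, Pow(-4, 3))), Mul(-1, -175420)) = Add(Add(9, 16, Mul(4, -64)), 175420) = Add(Add(9, 16, -256), 175420) = Add(-231, 175420) = 175189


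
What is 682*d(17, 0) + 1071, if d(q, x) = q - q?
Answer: 1071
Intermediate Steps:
d(q, x) = 0
682*d(17, 0) + 1071 = 682*0 + 1071 = 0 + 1071 = 1071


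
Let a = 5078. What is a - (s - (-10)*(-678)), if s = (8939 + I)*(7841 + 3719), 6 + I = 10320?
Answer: -222552822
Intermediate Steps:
I = 10314 (I = -6 + 10320 = 10314)
s = 222564680 (s = (8939 + 10314)*(7841 + 3719) = 19253*11560 = 222564680)
a - (s - (-10)*(-678)) = 5078 - (222564680 - (-10)*(-678)) = 5078 - (222564680 - 1*6780) = 5078 - (222564680 - 6780) = 5078 - 1*222557900 = 5078 - 222557900 = -222552822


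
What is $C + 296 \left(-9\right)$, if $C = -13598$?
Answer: $-16262$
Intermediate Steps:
$C + 296 \left(-9\right) = -13598 + 296 \left(-9\right) = -13598 - 2664 = -16262$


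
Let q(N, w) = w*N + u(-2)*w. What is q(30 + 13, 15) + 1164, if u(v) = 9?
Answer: 1944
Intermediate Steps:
q(N, w) = 9*w + N*w (q(N, w) = w*N + 9*w = N*w + 9*w = 9*w + N*w)
q(30 + 13, 15) + 1164 = 15*(9 + (30 + 13)) + 1164 = 15*(9 + 43) + 1164 = 15*52 + 1164 = 780 + 1164 = 1944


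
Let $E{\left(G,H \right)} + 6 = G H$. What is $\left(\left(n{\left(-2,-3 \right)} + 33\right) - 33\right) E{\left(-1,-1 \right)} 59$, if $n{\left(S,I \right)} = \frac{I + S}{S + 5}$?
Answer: $\frac{1475}{3} \approx 491.67$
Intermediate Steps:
$E{\left(G,H \right)} = -6 + G H$
$n{\left(S,I \right)} = \frac{I + S}{5 + S}$
$\left(\left(n{\left(-2,-3 \right)} + 33\right) - 33\right) E{\left(-1,-1 \right)} 59 = \left(\left(\frac{-3 - 2}{5 - 2} + 33\right) - 33\right) \left(-6 - -1\right) 59 = \left(\left(\frac{1}{3} \left(-5\right) + 33\right) - 33\right) \left(-6 + 1\right) 59 = \left(\left(\frac{1}{3} \left(-5\right) + 33\right) - 33\right) \left(-5\right) 59 = \left(\left(- \frac{5}{3} + 33\right) - 33\right) \left(-5\right) 59 = \left(\frac{94}{3} - 33\right) \left(-5\right) 59 = \left(- \frac{5}{3}\right) \left(-5\right) 59 = \frac{25}{3} \cdot 59 = \frac{1475}{3}$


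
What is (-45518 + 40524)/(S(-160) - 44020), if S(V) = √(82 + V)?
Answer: 109917940/968880239 + 2497*I*√78/968880239 ≈ 0.11345 + 2.2761e-5*I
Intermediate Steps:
(-45518 + 40524)/(S(-160) - 44020) = (-45518 + 40524)/(√(82 - 160) - 44020) = -4994/(√(-78) - 44020) = -4994/(I*√78 - 44020) = -4994/(-44020 + I*√78)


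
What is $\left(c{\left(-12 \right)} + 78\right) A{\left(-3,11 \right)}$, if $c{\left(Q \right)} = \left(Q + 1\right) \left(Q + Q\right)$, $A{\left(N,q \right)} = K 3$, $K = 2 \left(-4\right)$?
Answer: $-8208$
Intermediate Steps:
$K = -8$
$A{\left(N,q \right)} = -24$ ($A{\left(N,q \right)} = \left(-8\right) 3 = -24$)
$c{\left(Q \right)} = 2 Q \left(1 + Q\right)$ ($c{\left(Q \right)} = \left(1 + Q\right) 2 Q = 2 Q \left(1 + Q\right)$)
$\left(c{\left(-12 \right)} + 78\right) A{\left(-3,11 \right)} = \left(2 \left(-12\right) \left(1 - 12\right) + 78\right) \left(-24\right) = \left(2 \left(-12\right) \left(-11\right) + 78\right) \left(-24\right) = \left(264 + 78\right) \left(-24\right) = 342 \left(-24\right) = -8208$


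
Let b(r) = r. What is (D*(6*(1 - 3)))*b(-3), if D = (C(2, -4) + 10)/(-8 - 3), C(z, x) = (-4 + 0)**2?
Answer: -936/11 ≈ -85.091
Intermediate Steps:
C(z, x) = 16 (C(z, x) = (-4)**2 = 16)
D = -26/11 (D = (16 + 10)/(-8 - 3) = 26/(-11) = 26*(-1/11) = -26/11 ≈ -2.3636)
(D*(6*(1 - 3)))*b(-3) = -156*(1 - 3)/11*(-3) = -156*(-2)/11*(-3) = -26/11*(-12)*(-3) = (312/11)*(-3) = -936/11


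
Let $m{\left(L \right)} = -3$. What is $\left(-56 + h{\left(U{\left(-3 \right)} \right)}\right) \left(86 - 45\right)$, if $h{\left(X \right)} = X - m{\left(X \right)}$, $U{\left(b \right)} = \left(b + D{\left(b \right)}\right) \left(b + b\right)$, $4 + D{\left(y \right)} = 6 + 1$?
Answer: $-2173$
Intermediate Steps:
$D{\left(y \right)} = 3$ ($D{\left(y \right)} = -4 + \left(6 + 1\right) = -4 + 7 = 3$)
$U{\left(b \right)} = 2 b \left(3 + b\right)$ ($U{\left(b \right)} = \left(b + 3\right) \left(b + b\right) = \left(3 + b\right) 2 b = 2 b \left(3 + b\right)$)
$h{\left(X \right)} = 3 + X$ ($h{\left(X \right)} = X - -3 = X + 3 = 3 + X$)
$\left(-56 + h{\left(U{\left(-3 \right)} \right)}\right) \left(86 - 45\right) = \left(-56 + \left(3 + 2 \left(-3\right) \left(3 - 3\right)\right)\right) \left(86 - 45\right) = \left(-56 + \left(3 + 2 \left(-3\right) 0\right)\right) 41 = \left(-56 + \left(3 + 0\right)\right) 41 = \left(-56 + 3\right) 41 = \left(-53\right) 41 = -2173$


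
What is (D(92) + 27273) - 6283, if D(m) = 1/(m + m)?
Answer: 3862161/184 ≈ 20990.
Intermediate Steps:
D(m) = 1/(2*m)
(D(92) + 27273) - 6283 = ((1/2)/92 + 27273) - 6283 = ((1/2)*(1/92) + 27273) - 6283 = (1/184 + 27273) - 6283 = 5018233/184 - 6283 = 3862161/184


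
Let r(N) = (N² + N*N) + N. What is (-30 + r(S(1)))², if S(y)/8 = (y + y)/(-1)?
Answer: 217156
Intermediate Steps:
S(y) = -16*y (S(y) = 8*((y + y)/(-1)) = 8*(-2*y) = -16*y)
r(N) = N + 2*N² (r(N) = (N² + N²) + N = 2*N² + N = N + 2*N²)
(-30 + r(S(1)))² = (-30 + (-16*1)*(1 + 2*(-16*1)))² = (-30 - 16*(1 + 2*(-16)))² = (-30 - 16*(1 - 32))² = (-30 - 16*(-31))² = (-30 + 496)² = 466² = 217156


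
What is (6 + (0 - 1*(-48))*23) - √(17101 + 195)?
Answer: 1110 - 4*√1081 ≈ 978.49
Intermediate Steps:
(6 + (0 - 1*(-48))*23) - √(17101 + 195) = (6 + (0 + 48)*23) - √17296 = (6 + 48*23) - 4*√1081 = (6 + 1104) - 4*√1081 = 1110 - 4*√1081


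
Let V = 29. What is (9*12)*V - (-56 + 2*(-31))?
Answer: 3250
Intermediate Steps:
(9*12)*V - (-56 + 2*(-31)) = (9*12)*29 - (-56 + 2*(-31)) = 108*29 - (-56 - 62) = 3132 - 1*(-118) = 3132 + 118 = 3250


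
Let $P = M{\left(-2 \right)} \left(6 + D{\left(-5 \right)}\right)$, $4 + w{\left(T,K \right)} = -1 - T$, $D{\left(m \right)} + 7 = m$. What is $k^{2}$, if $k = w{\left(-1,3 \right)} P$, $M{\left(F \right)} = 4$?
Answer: $9216$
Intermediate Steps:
$D{\left(m \right)} = -7 + m$
$w{\left(T,K \right)} = -5 - T$ ($w{\left(T,K \right)} = -4 - \left(1 + T\right) = -5 - T$)
$P = -24$ ($P = 4 \left(6 - 12\right) = 4 \left(-6\right) = -24$)
$k = 96$ ($k = \left(-5 - -1\right) \left(-24\right) = \left(-5 + 1\right) \left(-24\right) = \left(-4\right) \left(-24\right) = 96$)
$k^{2} = 96^{2} = 9216$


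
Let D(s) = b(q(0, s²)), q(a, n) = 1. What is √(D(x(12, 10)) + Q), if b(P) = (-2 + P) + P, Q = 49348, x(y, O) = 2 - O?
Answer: 26*√73 ≈ 222.14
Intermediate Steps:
b(P) = -2 + 2*P
D(s) = 0 (D(s) = -2 + 2*1 = -2 + 2 = 0)
√(D(x(12, 10)) + Q) = √(0 + 49348) = √49348 = 26*√73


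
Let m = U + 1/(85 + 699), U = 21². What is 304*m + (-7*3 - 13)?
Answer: 6567489/49 ≈ 1.3403e+5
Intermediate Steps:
U = 441
m = 345745/784 (m = 441 + 1/(85 + 699) = 441 + 1/784 = 345745/784 ≈ 441.00)
304*m + (-7*3 - 13) = 304*(345745/784) + (-7*3 - 13) = 6569155/49 + (-21 - 13) = 6569155/49 - 34 = 6567489/49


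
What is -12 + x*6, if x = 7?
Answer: 30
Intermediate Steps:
-12 + x*6 = -12 + 7*6 = -12 + 42 = 30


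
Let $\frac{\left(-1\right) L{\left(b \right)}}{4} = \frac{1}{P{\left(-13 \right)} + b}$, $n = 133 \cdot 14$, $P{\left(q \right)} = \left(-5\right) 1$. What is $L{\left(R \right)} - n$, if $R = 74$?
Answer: $- \frac{128482}{69} \approx -1862.1$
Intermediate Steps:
$P{\left(q \right)} = -5$
$n = 1862$
$L{\left(b \right)} = - \frac{4}{-5 + b}$
$L{\left(R \right)} - n = - \frac{4}{-5 + 74} - 1862 = - \frac{4}{69} - 1862 = - \frac{128482}{69}$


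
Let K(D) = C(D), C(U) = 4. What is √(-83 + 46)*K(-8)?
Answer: 4*I*√37 ≈ 24.331*I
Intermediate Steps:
K(D) = 4
√(-83 + 46)*K(-8) = √(-83 + 46)*4 = √(-37)*4 = (I*√37)*4 = 4*I*√37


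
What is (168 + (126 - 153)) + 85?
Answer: 226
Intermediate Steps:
(168 + (126 - 153)) + 85 = (168 - 27) + 85 = 141 + 85 = 226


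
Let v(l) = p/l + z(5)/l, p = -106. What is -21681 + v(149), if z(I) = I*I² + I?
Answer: -3230445/149 ≈ -21681.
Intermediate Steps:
z(I) = I + I³ (z(I) = I³ + I = I + I³)
v(l) = 24/l (v(l) = -106/l + (5 + 5³)/l = -106/l + (5 + 125)/l = -106/l + 130/l = 24/l)
-21681 + v(149) = -21681 + 24/149 = -3230445/149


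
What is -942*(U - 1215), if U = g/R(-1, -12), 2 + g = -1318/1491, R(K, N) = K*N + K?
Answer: 6258495710/5467 ≈ 1.1448e+6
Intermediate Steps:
R(K, N) = K + K*N
g = -4300/1491 (g = -2 - 1318/1491 = -4300/1491 ≈ -2.8840)
U = -4300/16401 (U = -4300*(-1/(1 - 12))/1491 = -4300/(1491*((-1*(-11)))) = -4300/1491/11 = -4300/1491*1/11 = -4300/16401 ≈ -0.26218)
-942*(U - 1215) = -942*(-4300/16401 - 1215) = -942*(-19931515/16401) = 6258495710/5467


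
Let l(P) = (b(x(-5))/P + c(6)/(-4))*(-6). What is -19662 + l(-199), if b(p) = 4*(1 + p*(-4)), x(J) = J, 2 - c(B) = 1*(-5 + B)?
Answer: -7823871/398 ≈ -19658.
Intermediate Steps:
c(B) = 7 - B (c(B) = 2 - (-5 + B) = 2 + (5 - B) = 7 - B)
b(p) = 4 - 16*p (b(p) = 4*(1 - 4*p) = 4 - 16*p)
l(P) = 3/2 - 504/P (l(P) = ((4 - 16*(-5))/P + (7 - 1*6)/(-4))*(-6) = ((4 + 80)/P + (7 - 6)*(-1/4))*(-6) = (84/P + 1*(-1/4))*(-6) = (84/P - 1/4)*(-6) = (-1/4 + 84/P)*(-6) = 3/2 - 504/P)
-19662 + l(-199) = -19662 + (3/2 - 504/(-199)) = -19662 + (3/2 - 504*(-1/199)) = -19662 + (3/2 + 504/199) = -19662 + 1605/398 = -7823871/398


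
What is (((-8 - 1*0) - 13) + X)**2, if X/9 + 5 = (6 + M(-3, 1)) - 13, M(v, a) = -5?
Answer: 30276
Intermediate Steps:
X = -153 (X = -45 + 9*((6 - 5) - 13) = -45 + 9*(1 - 13) = -45 + 9*(-12) = -45 - 108 = -153)
(((-8 - 1*0) - 13) + X)**2 = (((-8 - 1*0) - 13) - 153)**2 = (((-8 + 0) - 13) - 153)**2 = ((-8 - 13) - 153)**2 = (-21 - 153)**2 = (-174)**2 = 30276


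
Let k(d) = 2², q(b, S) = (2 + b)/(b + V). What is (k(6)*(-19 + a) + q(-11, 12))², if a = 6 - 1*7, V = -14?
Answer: 3964081/625 ≈ 6342.5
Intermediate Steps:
a = -1 (a = 6 - 7 = -1)
q(b, S) = (2 + b)/(-14 + b) (q(b, S) = (2 + b)/(b - 14) = (2 + b)/(-14 + b))
k(d) = 4
(k(6)*(-19 + a) + q(-11, 12))² = (4*(-19 - 1) + (2 - 11)/(-14 - 11))² = (4*(-20) - 9/(-25))² = (-80 - 1/25*(-9))² = (-80 + 9/25)² = (-1991/25)² = 3964081/625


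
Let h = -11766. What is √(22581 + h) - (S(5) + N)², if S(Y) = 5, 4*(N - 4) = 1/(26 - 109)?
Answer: -8922169/110224 + √10815 ≈ 23.049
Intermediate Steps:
N = 1327/332 (N = 4 + 1/(4*(26 - 109)) = 4 + (¼)/(-83) = 4 + (¼)*(-1/83) = 4 - 1/332 = 1327/332 ≈ 3.9970)
√(22581 + h) - (S(5) + N)² = √(22581 - 11766) - (5 + 1327/332)² = √10815 - (2987/332)² = √10815 - 1*8922169/110224 = √10815 - 8922169/110224 = -8922169/110224 + √10815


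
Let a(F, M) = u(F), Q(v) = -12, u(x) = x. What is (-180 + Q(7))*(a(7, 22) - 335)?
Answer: 62976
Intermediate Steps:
a(F, M) = F
(-180 + Q(7))*(a(7, 22) - 335) = (-180 - 12)*(7 - 335) = -192*(-328) = 62976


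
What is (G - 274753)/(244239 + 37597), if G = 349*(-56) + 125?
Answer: -73543/70459 ≈ -1.0438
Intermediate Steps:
G = -19419 (G = -19544 + 125 = -19419)
(G - 274753)/(244239 + 37597) = (-19419 - 274753)/(244239 + 37597) = -294172/281836 = -294172*1/281836 = -73543/70459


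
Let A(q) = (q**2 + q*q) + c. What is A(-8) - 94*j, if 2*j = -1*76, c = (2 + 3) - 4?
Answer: 3701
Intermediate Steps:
c = 1 (c = 5 - 4 = 1)
j = -38 (j = (-1*76)/2 = (1/2)*(-76) = -38)
A(q) = 1 + 2*q**2 (A(q) = (q**2 + q*q) + 1 = (q**2 + q**2) + 1 = 2*q**2 + 1 = 1 + 2*q**2)
A(-8) - 94*j = (1 + 2*(-8)**2) - 94*(-38) = (1 + 2*64) + 3572 = (1 + 128) + 3572 = 129 + 3572 = 3701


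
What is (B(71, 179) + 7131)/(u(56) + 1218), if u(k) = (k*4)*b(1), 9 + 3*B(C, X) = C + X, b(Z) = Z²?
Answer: 10817/2163 ≈ 5.0009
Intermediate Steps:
B(C, X) = -3 + C/3 + X/3 (B(C, X) = -3 + (C + X)/3 = -3 + (C/3 + X/3) = -3 + C/3 + X/3)
u(k) = 4*k (u(k) = (k*4)*1² = (4*k)*1 = 4*k)
(B(71, 179) + 7131)/(u(56) + 1218) = ((-3 + (⅓)*71 + (⅓)*179) + 7131)/(4*56 + 1218) = ((-3 + 71/3 + 179/3) + 7131)/(224 + 1218) = (241/3 + 7131)/1442 = (21634/3)*(1/1442) = 10817/2163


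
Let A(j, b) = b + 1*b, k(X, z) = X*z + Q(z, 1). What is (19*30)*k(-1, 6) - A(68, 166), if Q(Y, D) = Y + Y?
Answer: 3088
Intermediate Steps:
Q(Y, D) = 2*Y
k(X, z) = 2*z + X*z (k(X, z) = X*z + 2*z = 2*z + X*z)
A(j, b) = 2*b (A(j, b) = b + b = 2*b)
(19*30)*k(-1, 6) - A(68, 166) = (19*30)*(6*(2 - 1)) - 2*166 = 570*(6*1) - 1*332 = 570*6 - 332 = 3420 - 332 = 3088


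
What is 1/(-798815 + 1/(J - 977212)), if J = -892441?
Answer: -1869653/1493506861196 ≈ -1.2519e-6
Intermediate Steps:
1/(-798815 + 1/(J - 977212)) = 1/(-798815 + 1/(-892441 - 977212)) = 1/(-798815 + 1/(-1869653)) = 1/(-798815 - 1/1869653) = 1/(-1493506861196/1869653) = -1869653/1493506861196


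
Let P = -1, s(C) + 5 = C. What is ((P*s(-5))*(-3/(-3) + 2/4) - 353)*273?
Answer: -92274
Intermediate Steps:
s(C) = -5 + C
((P*s(-5))*(-3/(-3) + 2/4) - 353)*273 = ((-(-5 - 5))*(-3/(-3) + 2/4) - 353)*273 = ((-1*(-10))*(-3*(-1/3) + 2*(1/4)) - 353)*273 = (10*(1 + 1/2) - 353)*273 = (10*(3/2) - 353)*273 = (15 - 353)*273 = -338*273 = -92274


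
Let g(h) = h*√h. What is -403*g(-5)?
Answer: 2015*I*√5 ≈ 4505.7*I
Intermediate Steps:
g(h) = h^(3/2)
-403*g(-5) = -(-2015)*I*√5 = 2015*I*√5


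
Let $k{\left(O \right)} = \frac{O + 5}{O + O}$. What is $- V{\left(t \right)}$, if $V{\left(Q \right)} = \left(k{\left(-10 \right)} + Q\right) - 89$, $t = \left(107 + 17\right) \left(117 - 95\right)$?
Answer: $- \frac{10557}{4} \approx -2639.3$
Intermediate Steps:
$k{\left(O \right)} = \frac{5 + O}{2 O}$
$t = 2728$ ($t = 124 \cdot 22 = 2728$)
$V{\left(Q \right)} = - \frac{355}{4} + Q$ ($V{\left(Q \right)} = \left(\frac{5 - 10}{2 \left(-10\right)} + Q\right) - 89 = \left(\frac{1}{2} \left(- \frac{1}{10}\right) \left(-5\right) + Q\right) - 89 = \left(\frac{1}{4} + Q\right) - 89 = - \frac{355}{4} + Q$)
$- V{\left(t \right)} = - (- \frac{355}{4} + 2728) = \left(-1\right) \frac{10557}{4} = - \frac{10557}{4}$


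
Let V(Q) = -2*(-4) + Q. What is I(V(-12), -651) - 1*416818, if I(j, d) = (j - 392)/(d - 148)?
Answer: -333037186/799 ≈ -4.1682e+5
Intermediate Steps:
V(Q) = 8 + Q
I(j, d) = (-392 + j)/(-148 + d)
I(V(-12), -651) - 1*416818 = (-392 + (8 - 12))/(-148 - 651) - 1*416818 = (-392 - 4)/(-799) - 416818 = -1/799*(-396) - 416818 = 396/799 - 416818 = -333037186/799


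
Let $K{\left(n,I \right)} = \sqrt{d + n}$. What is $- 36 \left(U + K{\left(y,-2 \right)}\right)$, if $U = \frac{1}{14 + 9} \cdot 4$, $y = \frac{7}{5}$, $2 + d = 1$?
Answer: $- \frac{144}{23} - \frac{36 \sqrt{10}}{5} \approx -29.029$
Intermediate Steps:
$d = -1$ ($d = -2 + 1 = -1$)
$y = \frac{7}{5}$ ($y = 7 \cdot \frac{1}{5} = \frac{7}{5} \approx 1.4$)
$U = \frac{4}{23}$ ($U = \frac{1}{23} \cdot 4 = \frac{4}{23} \approx 0.17391$)
$K{\left(n,I \right)} = \sqrt{-1 + n}$
$- 36 \left(U + K{\left(y,-2 \right)}\right) = - 36 \left(\frac{4}{23} + \sqrt{-1 + \frac{7}{5}}\right) = - 36 \left(\frac{4}{23} + \sqrt{\frac{2}{5}}\right) = - 36 \left(\frac{4}{23} + \frac{\sqrt{10}}{5}\right) = - \frac{144}{23} - \frac{36 \sqrt{10}}{5}$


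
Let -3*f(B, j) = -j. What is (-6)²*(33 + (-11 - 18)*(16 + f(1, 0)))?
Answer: -15516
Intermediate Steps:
f(B, j) = j/3 (f(B, j) = -(-1)*j/3 = j/3)
(-6)²*(33 + (-11 - 18)*(16 + f(1, 0))) = (-6)²*(33 + (-11 - 18)*(16 + (⅓)*0)) = 36*(33 - 29*(16 + 0)) = 36*(33 - 29*16) = 36*(33 - 464) = 36*(-431) = -15516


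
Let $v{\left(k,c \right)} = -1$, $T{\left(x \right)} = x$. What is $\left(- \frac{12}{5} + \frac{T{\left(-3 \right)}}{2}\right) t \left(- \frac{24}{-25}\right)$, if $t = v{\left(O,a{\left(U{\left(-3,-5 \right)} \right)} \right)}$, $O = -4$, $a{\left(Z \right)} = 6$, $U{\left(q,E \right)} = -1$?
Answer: $\frac{468}{125} \approx 3.744$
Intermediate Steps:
$t = -1$
$\left(- \frac{12}{5} + \frac{T{\left(-3 \right)}}{2}\right) t \left(- \frac{24}{-25}\right) = \left(- \frac{12}{5} - \frac{3}{2}\right) \left(-1\right) \left(- \frac{24}{-25}\right) = \left(\left(-12\right) \frac{1}{5} - \frac{3}{2}\right) \left(-1\right) \left(\left(-24\right) \left(- \frac{1}{25}\right)\right) = \left(- \frac{12}{5} - \frac{3}{2}\right) \left(-1\right) \frac{24}{25} = \left(- \frac{39}{10}\right) \left(-1\right) \frac{24}{25} = \frac{39}{10} \cdot \frac{24}{25} = \frac{468}{125}$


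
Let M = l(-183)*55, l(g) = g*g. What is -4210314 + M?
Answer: -2368419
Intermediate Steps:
l(g) = g²
M = 1841895 (M = (-183)²*55 = 33489*55 = 1841895)
-4210314 + M = -4210314 + 1841895 = -2368419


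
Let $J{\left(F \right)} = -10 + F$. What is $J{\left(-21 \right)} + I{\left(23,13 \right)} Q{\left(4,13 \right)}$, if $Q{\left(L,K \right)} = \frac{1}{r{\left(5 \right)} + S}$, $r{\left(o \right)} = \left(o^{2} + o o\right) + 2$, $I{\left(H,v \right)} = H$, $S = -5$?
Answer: $- \frac{1434}{47} \approx -30.511$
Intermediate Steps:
$r{\left(o \right)} = 2 + 2 o^{2}$ ($r{\left(o \right)} = \left(o^{2} + o^{2}\right) + 2 = 2 o^{2} + 2 = 2 + 2 o^{2}$)
$Q{\left(L,K \right)} = \frac{1}{47}$ ($Q{\left(L,K \right)} = \frac{1}{\left(2 + 2 \cdot 5^{2}\right) - 5} = \frac{1}{\left(2 + 2 \cdot 25\right) - 5} = \frac{1}{\left(2 + 50\right) - 5} = \frac{1}{52 - 5} = \frac{1}{47}$)
$J{\left(-21 \right)} + I{\left(23,13 \right)} Q{\left(4,13 \right)} = \left(-10 - 21\right) + 23 \cdot \frac{1}{47} = -31 + \frac{23}{47} = - \frac{1434}{47}$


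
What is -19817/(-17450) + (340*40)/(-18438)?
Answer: 64032923/160871550 ≈ 0.39804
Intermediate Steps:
-19817/(-17450) + (340*40)/(-18438) = -19817*(-1/17450) + 13600*(-1/18438) = 19817/17450 - 6800/9219 = 64032923/160871550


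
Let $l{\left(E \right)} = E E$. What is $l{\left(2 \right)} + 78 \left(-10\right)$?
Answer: $-776$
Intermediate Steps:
$l{\left(E \right)} = E^{2}$
$l{\left(2 \right)} + 78 \left(-10\right) = 2^{2} + 78 \left(-10\right) = 4 - 780 = -776$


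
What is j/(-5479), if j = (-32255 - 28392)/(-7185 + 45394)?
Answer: 60647/209347111 ≈ 0.00028970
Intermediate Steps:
j = -60647/38209 ≈ -1.5872
j/(-5479) = -60647/38209/(-5479) = -60647/38209*(-1/5479) = 60647/209347111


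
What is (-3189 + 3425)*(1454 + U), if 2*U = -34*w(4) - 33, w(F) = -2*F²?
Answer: 467634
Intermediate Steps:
U = 1055/2 (U = (-(-68)*4² - 33)/2 = (-(-68)*16 - 33)/2 = (-34*(-32) - 33)/2 = (1088 - 33)/2 = (½)*1055 = 1055/2 ≈ 527.50)
(-3189 + 3425)*(1454 + U) = (-3189 + 3425)*(1454 + 1055/2) = 236*(3963/2) = 467634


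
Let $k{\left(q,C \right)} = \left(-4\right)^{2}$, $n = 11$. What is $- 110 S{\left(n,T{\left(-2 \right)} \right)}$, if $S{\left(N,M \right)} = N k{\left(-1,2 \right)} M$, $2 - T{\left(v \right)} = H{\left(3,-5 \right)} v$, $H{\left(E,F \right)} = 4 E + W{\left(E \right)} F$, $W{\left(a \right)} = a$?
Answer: $77440$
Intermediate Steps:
$k{\left(q,C \right)} = 16$
$H{\left(E,F \right)} = 4 E + E F$
$T{\left(v \right)} = 2 + 3 v$ ($T{\left(v \right)} = 2 - 3 \left(4 - 5\right) v = 2 - 3 \left(-1\right) v = 2 - - 3 v = 2 + 3 v$)
$S{\left(N,M \right)} = 16 M N$ ($S{\left(N,M \right)} = N 16 M = 16 N M = 16 M N$)
$- 110 S{\left(n,T{\left(-2 \right)} \right)} = - 110 \cdot 16 \left(2 + 3 \left(-2\right)\right) 11 = - 110 \cdot 16 \left(2 - 6\right) 11 = - 110 \cdot 16 \left(-4\right) 11 = \left(-110\right) \left(-704\right) = 77440$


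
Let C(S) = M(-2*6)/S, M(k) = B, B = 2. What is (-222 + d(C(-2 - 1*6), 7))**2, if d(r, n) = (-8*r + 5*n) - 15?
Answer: 40000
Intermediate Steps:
M(k) = 2
C(S) = 2/S
d(r, n) = -15 - 8*r + 5*n
(-222 + d(C(-2 - 1*6), 7))**2 = (-222 + (-15 - 16/(-2 - 1*6) + 5*7))**2 = (-222 + (-15 - 16/(-2 - 6) + 35))**2 = (-222 + (-15 - 16/(-8) + 35))**2 = (-222 + (-15 - 16*(-1)/8 + 35))**2 = (-222 + (-15 - 8*(-1/4) + 35))**2 = (-222 + (-15 + 2 + 35))**2 = (-222 + 22)**2 = (-200)**2 = 40000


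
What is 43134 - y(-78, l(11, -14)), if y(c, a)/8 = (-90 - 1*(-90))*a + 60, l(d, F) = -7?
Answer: 42654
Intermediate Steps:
y(c, a) = 480 (y(c, a) = 8*((-90 - 1*(-90))*a + 60) = 8*((-90 + 90)*a + 60) = 8*(0*a + 60) = 8*(0 + 60) = 8*60 = 480)
43134 - y(-78, l(11, -14)) = 43134 - 1*480 = 43134 - 480 = 42654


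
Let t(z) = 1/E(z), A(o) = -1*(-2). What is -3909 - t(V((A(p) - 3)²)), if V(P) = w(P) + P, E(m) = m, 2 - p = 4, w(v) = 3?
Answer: -15637/4 ≈ -3909.3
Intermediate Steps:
p = -2 (p = 2 - 1*4 = 2 - 4 = -2)
A(o) = 2
V(P) = 3 + P
t(z) = 1/z
-3909 - t(V((A(p) - 3)²)) = -3909 - 1/(3 + (2 - 3)²) = -3909 - 1/(3 + (-1)²) = -3909 - 1/(3 + 1) = -3909 - 1/4 = -3909 - 1*¼ = -3909 - ¼ = -15637/4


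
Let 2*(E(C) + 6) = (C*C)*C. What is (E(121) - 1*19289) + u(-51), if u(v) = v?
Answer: 1732869/2 ≈ 8.6643e+5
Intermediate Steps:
E(C) = -6 + C³/2 (E(C) = -6 + ((C*C)*C)/2 = -6 + (C²*C)/2 = -6 + C³/2)
(E(121) - 1*19289) + u(-51) = ((-6 + (½)*121³) - 1*19289) - 51 = ((-6 + (½)*1771561) - 19289) - 51 = ((-6 + 1771561/2) - 19289) - 51 = (1771549/2 - 19289) - 51 = 1732971/2 - 51 = 1732869/2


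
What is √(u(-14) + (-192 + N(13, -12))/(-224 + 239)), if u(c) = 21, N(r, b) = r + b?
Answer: 2*√465/15 ≈ 2.8752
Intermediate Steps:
N(r, b) = b + r
√(u(-14) + (-192 + N(13, -12))/(-224 + 239)) = √(21 + (-192 + (-12 + 13))/(-224 + 239)) = √(21 + (-192 + 1)/15) = √(21 - 191*1/15) = √(21 - 191/15) = √(124/15) = 2*√465/15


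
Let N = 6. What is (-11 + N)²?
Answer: 25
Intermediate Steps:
(-11 + N)² = (-11 + 6)² = (-5)² = 25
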